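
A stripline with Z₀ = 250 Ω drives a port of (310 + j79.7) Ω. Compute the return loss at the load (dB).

Γ = (60 + j79.7)/(560 + j79.7), |Γ| = 0.176
RL = −20·log₁₀|Γ| = −20·log₁₀(0.176)

RL ≈ 15.1 dB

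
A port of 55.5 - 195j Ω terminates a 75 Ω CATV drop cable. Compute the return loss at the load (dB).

RL ≈ 1.56 dB

Γ = (-19.5 − j195)/(130.5 − j195), |Γ| = 0.835
RL = −20·log₁₀|Γ| = −20·log₁₀(0.835)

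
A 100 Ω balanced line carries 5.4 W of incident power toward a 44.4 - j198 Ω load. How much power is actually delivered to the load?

P_delivered ≈ 1.6 W

|Γ| = |(-55.6 − j198)/(144.4 − j198)| = 0.839
|Γ|² = 0.704
P_refl = |Γ|²·P_inc = 3.8 W, P_del = (1 − |Γ|²)·P_inc = 1.6 W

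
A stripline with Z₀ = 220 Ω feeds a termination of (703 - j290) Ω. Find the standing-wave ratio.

VSWR ≈ 3.79

Γ = (Z_L − Z_0)/(Z_L + Z_0) = (483 − j290)/(923 − j290)
|Γ| = 563/967 = 0.582
VSWR = (1 + |Γ|)/(1 − |Γ|) = 1.58/0.418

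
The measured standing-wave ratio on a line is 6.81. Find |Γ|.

|Γ| = (S − 1)/(S + 1) = (6.81 − 1)/(6.81 + 1) = 5.81/7.81

|Γ| ≈ 0.744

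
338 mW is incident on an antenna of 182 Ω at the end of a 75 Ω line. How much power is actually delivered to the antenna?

Γ = (182 − 75)/(182 + 75) = 0.416
|Γ|² = 0.173
P_refl = |Γ|²·P_inc = 58.6 mW, P_del = (1 − |Γ|²)·P_inc = 279 mW

P_delivered ≈ 279 mW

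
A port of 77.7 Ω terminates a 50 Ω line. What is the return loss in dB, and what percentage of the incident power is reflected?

Γ = (77.7 − 50)/(77.7 + 50) = 0.217
RL = −20·log₁₀(0.217) = 13.3 dB
P_refl/P_inc = |Γ|² = 0.0471

RL ≈ 13.3 dB; 4.71% of incident power reflected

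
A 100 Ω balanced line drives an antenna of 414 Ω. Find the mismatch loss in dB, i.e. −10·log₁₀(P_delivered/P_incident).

Γ = (414 − 100)/(414 + 100) = 0.611
|Γ|² = 0.373, so P_del/P_inc = 1 − |Γ|² = 0.627
ML = −10·log₁₀(1 − |Γ|²)

mismatch loss ≈ 2.03 dB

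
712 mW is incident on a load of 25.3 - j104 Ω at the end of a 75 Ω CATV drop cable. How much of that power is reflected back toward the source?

|Γ| = |(-49.7 − j104)/(100.3 − j104)| = 0.798
|Γ|² = 0.636
P_refl = |Γ|²·P_inc = 453 mW, P_del = (1 − |Γ|²)·P_inc = 259 mW

P_reflected ≈ 453 mW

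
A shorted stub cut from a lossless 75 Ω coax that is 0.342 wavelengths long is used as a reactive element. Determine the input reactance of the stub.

X_in ≈ -115 Ω (capacitive)

βl = 2π × 0.342 = 123°
tan(βl) = -1.53
For a shorted stub, Z_in = jZ_0·tan(βl)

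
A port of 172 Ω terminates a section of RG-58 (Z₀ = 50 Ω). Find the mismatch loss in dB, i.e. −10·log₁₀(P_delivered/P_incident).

Γ = (172 − 50)/(172 + 50) = 0.55
|Γ|² = 0.302, so P_del/P_inc = 1 − |Γ|² = 0.698
ML = −10·log₁₀(1 − |Γ|²)

mismatch loss ≈ 1.56 dB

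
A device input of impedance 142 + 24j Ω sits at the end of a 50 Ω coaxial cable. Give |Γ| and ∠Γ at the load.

Γ = (Z_L − Z_0)/(Z_L + Z_0) = (92 + j24)/(192 + j24)
|Γ| = 95.1/193 = 0.491

Γ ≈ 0.491 ∠ 7.5°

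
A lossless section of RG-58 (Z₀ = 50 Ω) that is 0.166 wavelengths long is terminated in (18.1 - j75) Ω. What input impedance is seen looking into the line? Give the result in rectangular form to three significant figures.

Z_in ≈ 5.43 + j2.07 Ω

βl = 2π × 0.166 = 59.8°
tan(βl) = tan(59.8°) = 1.72
Z_in = Z_0·(Z_L + jZ_0·tanβl)/(Z_0 + jZ_L·tanβl)
     = 50·(18.1 + j10.8)/(179 + j31)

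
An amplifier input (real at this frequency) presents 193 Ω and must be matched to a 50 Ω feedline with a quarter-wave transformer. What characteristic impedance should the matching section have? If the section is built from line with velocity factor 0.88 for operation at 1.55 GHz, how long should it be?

Z_qwt = √(Z_0·R_L) = √(50 × 193) = √9650
λ = 0.88·c/f = 0.17 m, so l = λ/4 = 0.0426 m

Z_qwt ≈ 98.2 Ω; length ≈ 4.26 cm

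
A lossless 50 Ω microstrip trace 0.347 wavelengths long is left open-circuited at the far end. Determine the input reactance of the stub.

X_in ≈ 34.9 Ω (inductive)

βl = 2π × 0.347 = 125°
tan(βl) = -1.43
For an open-circuited stub, Z_in = −jZ_0·cot(βl) = −jZ_0/tan(βl)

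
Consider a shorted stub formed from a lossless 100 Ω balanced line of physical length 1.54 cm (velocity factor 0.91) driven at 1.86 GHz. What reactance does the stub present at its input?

λ = v/f = 0.91·c / 1.86 GHz = 0.147 m
βl = 2π·l/λ = 2π × 0.105 = 37.8°
tan(βl) = 0.775
For a shorted stub, Z_in = jZ_0·tan(βl)

X_in ≈ 77.5 Ω (inductive)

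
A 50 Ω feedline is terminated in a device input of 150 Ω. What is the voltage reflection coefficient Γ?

Γ = 0.5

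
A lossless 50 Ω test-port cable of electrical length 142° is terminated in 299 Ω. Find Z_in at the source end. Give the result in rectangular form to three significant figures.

tan(βl) = tan(142°) = -0.781
Z_in = Z_0·(Z_L + jZ_0·tanβl)/(Z_0 + jZ_L·tanβl)
     = 50·(299 − j39.1)/(50 − j234)

Z_in ≈ 21.1 + j59.5 Ω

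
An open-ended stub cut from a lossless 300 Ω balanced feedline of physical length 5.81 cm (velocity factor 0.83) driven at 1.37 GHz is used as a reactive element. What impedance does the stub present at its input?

Z_in ≈ +j140 Ω

λ = v/f = 0.83·c / 1.37 GHz = 0.182 m
βl = 2π·l/λ = 2π × 0.32 = 115°
tan(βl) = -2.14
For an open-ended stub, Z_in = −jZ_0·cot(βl) = −jZ_0/tan(βl)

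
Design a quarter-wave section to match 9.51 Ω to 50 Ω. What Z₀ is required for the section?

Z_qwt = √(Z_0·R_L) = √(50 × 9.51) = √475.5

Z_qwt ≈ 21.8 Ω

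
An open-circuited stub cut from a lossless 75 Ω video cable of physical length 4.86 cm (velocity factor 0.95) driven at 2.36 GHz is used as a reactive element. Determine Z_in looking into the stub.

λ = v/f = 0.95·c / 2.36 GHz = 0.121 m
βl = 2π·l/λ = 2π × 0.402 = 145°
tan(βl) = -0.703
For an open-circuited stub, Z_in = −jZ_0·cot(βl) = −jZ_0/tan(βl)

Z_in ≈ +j107 Ω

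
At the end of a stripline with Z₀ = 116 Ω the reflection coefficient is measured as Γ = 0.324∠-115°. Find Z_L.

Z_L ≈ 75.3 − j49.4 Ω

Z_L = Z_0·(1 + Γ)/(1 − Γ) = 116·(0.863 − j0.294)/(1.14 + j0.294)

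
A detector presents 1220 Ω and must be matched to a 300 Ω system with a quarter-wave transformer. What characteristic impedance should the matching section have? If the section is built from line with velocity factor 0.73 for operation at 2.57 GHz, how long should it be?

Z_qwt ≈ 605 Ω; length ≈ 2.13 cm

Z_qwt = √(Z_0·R_L) = √(300 × 1220) = √366000
λ = 0.73·c/f = 0.0852 m, so l = λ/4 = 0.0213 m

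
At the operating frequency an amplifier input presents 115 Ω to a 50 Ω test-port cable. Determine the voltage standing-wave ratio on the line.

Γ = (115 − 50)/(115 + 50) = 0.394
VSWR = (1 + 0.394)/(1 − 0.394)

VSWR ≈ 2.3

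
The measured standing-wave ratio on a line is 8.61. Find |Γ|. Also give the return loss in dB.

|Γ| = (S − 1)/(S + 1) = (8.61 − 1)/(8.61 + 1) = 7.61/9.61
RL = −20·log₁₀|Γ| = −20·log₁₀(0.792)

|Γ| ≈ 0.792; return loss ≈ 2.03 dB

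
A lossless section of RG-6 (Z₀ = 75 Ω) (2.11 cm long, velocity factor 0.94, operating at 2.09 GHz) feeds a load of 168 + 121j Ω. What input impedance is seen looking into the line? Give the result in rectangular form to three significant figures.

Z_in ≈ 41.1 − j67.4 Ω

λ = v/f = 0.94·c / 2.09 GHz = 0.135 m
βl = 2π·l/λ = 2π × 0.156 = 56.3°
tan(βl) = tan(56.3°) = 1.5
Z_in = Z_0·(Z_L + jZ_0·tanβl)/(Z_0 + jZ_L·tanβl)
     = 75·(168 + j233)/(-106 + j252)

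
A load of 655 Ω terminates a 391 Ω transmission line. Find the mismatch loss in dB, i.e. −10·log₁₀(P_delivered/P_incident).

mismatch loss ≈ 0.286 dB

Γ = (655 − 391)/(655 + 391) = 0.252
|Γ|² = 0.0637, so P_del/P_inc = 1 − |Γ|² = 0.936
ML = −10·log₁₀(1 − |Γ|²)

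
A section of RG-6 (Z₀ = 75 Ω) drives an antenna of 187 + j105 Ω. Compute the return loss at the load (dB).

Γ = (112 + j105)/(262 + j105), |Γ| = 0.544
RL = −20·log₁₀|Γ| = −20·log₁₀(0.544)

RL ≈ 5.29 dB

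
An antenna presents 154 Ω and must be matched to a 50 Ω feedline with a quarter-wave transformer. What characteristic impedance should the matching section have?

Z_qwt = √(Z_0·R_L) = √(50 × 154) = √7700

Z_qwt ≈ 87.7 Ω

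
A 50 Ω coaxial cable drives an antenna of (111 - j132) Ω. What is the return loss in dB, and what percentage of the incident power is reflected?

Γ = (61 − j132)/(161 − j132), |Γ| = 0.698
RL = −20·log₁₀(0.698) = 3.12 dB
P_refl/P_inc = |Γ|² = 0.488

RL ≈ 3.12 dB; 48.8% of incident power reflected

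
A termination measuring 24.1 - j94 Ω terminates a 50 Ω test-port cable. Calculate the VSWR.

Γ = (Z_L − Z_0)/(Z_L + Z_0) = (-25.9 − j94)/(74.1 − j94)
|Γ| = 97.5/120 = 0.815
VSWR = (1 + |Γ|)/(1 − |Γ|) = 1.81/0.185

VSWR ≈ 9.79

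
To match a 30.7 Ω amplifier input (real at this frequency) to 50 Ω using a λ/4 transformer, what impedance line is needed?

Z_qwt ≈ 39.2 Ω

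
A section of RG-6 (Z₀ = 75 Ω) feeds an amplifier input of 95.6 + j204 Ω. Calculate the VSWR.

Γ = (Z_L − Z_0)/(Z_L + Z_0) = (20.6 + j204)/(170.6 + j204)
|Γ| = 205/266 = 0.771
VSWR = (1 + |Γ|)/(1 − |Γ|) = 1.77/0.229

VSWR ≈ 7.73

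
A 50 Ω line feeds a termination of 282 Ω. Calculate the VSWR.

VSWR ≈ 5.64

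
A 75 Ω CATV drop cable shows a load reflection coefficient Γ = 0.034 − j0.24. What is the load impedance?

Z_L = Z_0·(1 + Γ)/(1 − Γ) = 75·(1.03 − j0.24)/(0.966 + j0.24)

Z_L ≈ 71.3 − j36.3 Ω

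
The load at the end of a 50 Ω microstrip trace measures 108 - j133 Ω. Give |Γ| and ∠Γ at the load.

Γ ≈ 0.703 ∠ -26.3°

Γ = (Z_L − Z_0)/(Z_L + Z_0) = (58 − j133)/(158 − j133)
|Γ| = 145/207 = 0.703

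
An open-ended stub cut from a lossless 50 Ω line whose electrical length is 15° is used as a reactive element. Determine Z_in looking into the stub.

tan(βl) = 0.268
For an open-ended stub, Z_in = −jZ_0·cot(βl) = −jZ_0/tan(βl)

Z_in ≈ −j187 Ω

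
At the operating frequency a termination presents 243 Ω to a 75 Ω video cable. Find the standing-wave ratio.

VSWR ≈ 3.24

Γ = (243 − 75)/(243 + 75) = 0.528
VSWR = (1 + 0.528)/(1 − 0.528)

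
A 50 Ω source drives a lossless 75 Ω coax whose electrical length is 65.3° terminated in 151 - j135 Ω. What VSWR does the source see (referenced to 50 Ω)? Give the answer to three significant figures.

tan(βl) = 2.17
Z_in = Z_0·(Z_L + jZ_0·tanβl)/(Z_0 + jZ_L·tanβl) = 20 − j12.1 Ω
Γ_s = (Z_in − Z_s)/(Z_in + Z_s) = (-30 − j12.1)/(70 − j12.1), |Γ_s| = 0.456
VSWR = (1 + |Γ_s|)/(1 − |Γ_s|)

VSWR ≈ 2.68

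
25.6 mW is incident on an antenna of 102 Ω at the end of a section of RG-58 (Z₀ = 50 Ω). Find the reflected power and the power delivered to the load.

Γ = (102 − 50)/(102 + 50) = 0.342
|Γ|² = 0.117
P_refl = |Γ|²·P_inc = 3 mW, P_del = (1 − |Γ|²)·P_inc = 22.6 mW

P_reflected ≈ 3 mW; P_delivered ≈ 22.6 mW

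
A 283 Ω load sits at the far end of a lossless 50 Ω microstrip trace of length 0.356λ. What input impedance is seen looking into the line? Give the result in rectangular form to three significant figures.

βl = 2π × 0.356 = 128°
tan(βl) = tan(128°) = -1.27
Z_in = Z_0·(Z_L + jZ_0·tanβl)/(Z_0 + jZ_L·tanβl)
     = 50·(283 − j63.6)/(50 − j360)

Z_in ≈ 14 + j37.3 Ω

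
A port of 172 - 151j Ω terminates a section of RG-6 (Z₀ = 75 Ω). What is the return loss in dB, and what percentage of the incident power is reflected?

Γ = (97 − j151)/(247 − j151), |Γ| = 0.62
RL = −20·log₁₀(0.62) = 4.15 dB
P_refl/P_inc = |Γ|² = 0.384

RL ≈ 4.15 dB; 38.4% of incident power reflected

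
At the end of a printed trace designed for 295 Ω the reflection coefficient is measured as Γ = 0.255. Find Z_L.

Z_L = Z_0·(1 + Γ)/(1 − Γ) = 295·(1.25)/(0.745)

Z_L ≈ 497 Ω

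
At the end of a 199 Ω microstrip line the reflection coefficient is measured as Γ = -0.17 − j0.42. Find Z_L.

Z_L = Z_0·(1 + Γ)/(1 − Γ) = 199·(0.83 − j0.42)/(1.17 + j0.42)

Z_L ≈ 102 − j108 Ω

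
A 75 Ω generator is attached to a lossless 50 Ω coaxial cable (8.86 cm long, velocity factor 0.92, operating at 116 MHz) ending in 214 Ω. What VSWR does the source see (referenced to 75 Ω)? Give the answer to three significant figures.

λ = v/f = 0.92·c / 116 MHz = 2.38 m
βl = 2π·l/λ = 2π × 0.0372 = 13.4°
tan(βl) = 0.238
Z_in = Z_0·(Z_L + jZ_0·tanβl)/(Z_0 + jZ_L·tanβl) = 111 − j101 Ω
Γ_s = (Z_in − Z_s)/(Z_in + Z_s) = (35.8 − j101)/(186 − j101), |Γ_s| = 0.507
VSWR = (1 + |Γ_s|)/(1 − |Γ_s|)

VSWR ≈ 3.06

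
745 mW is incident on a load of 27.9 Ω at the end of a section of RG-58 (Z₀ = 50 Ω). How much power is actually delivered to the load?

P_delivered ≈ 685 mW

Γ = (27.9 − 50)/(27.9 + 50) = -0.284
|Γ|² = 0.0805
P_refl = |Γ|²·P_inc = 60 mW, P_del = (1 − |Γ|²)·P_inc = 685 mW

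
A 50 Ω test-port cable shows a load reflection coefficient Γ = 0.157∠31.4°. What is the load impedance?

Z_L ≈ 64.5 + j10.8 Ω

Z_L = Z_0·(1 + Γ)/(1 − Γ) = 50·(1.13 + j0.0818)/(0.866 − j0.0818)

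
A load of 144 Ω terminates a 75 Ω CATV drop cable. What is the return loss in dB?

RL ≈ 10 dB

Γ = (144 − 75)/(144 + 75) = 0.315
RL = −20·log₁₀|Γ| = −20·log₁₀(0.315)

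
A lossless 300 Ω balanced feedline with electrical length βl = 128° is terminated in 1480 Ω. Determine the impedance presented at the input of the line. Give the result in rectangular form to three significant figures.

tan(βl) = tan(128°) = -1.28
Z_in = Z_0·(Z_L + jZ_0·tanβl)/(Z_0 + jZ_L·tanβl)
     = 300·(1480 − j384)/(300 − j1890)

Z_in ≈ 95.5 + j219 Ω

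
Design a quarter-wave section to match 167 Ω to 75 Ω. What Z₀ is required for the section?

Z_qwt ≈ 112 Ω

Z_qwt = √(Z_0·R_L) = √(75 × 167) = √12520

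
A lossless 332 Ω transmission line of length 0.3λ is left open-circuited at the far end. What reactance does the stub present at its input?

X_in ≈ 108 Ω (inductive)

βl = 2π × 0.3 = 108°
tan(βl) = -3.08
For an open-circuited stub, Z_in = −jZ_0·cot(βl) = −jZ_0/tan(βl)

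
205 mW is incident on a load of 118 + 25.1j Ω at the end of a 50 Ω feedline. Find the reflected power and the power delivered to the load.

P_reflected ≈ 37.3 mW; P_delivered ≈ 168 mW

|Γ| = |(68 + j25.1)/(168 + j25.1)| = 0.427
|Γ|² = 0.182
P_refl = |Γ|²·P_inc = 37.3 mW, P_del = (1 − |Γ|²)·P_inc = 168 mW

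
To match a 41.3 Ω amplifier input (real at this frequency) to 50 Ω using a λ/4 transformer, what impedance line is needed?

Z_qwt ≈ 45.4 Ω

Z_qwt = √(Z_0·R_L) = √(50 × 41.3) = √2065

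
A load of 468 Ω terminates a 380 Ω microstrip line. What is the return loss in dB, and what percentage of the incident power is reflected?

RL ≈ 19.7 dB; 1.08% of incident power reflected

Γ = (468 − 380)/(468 + 380) = 0.104
RL = −20·log₁₀(0.104) = 19.7 dB
P_refl/P_inc = |Γ|² = 0.0108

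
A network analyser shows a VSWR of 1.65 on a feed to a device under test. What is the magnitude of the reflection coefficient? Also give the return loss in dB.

|Γ| = (S − 1)/(S + 1) = (1.65 − 1)/(1.65 + 1) = 0.65/2.65
RL = −20·log₁₀|Γ| = −20·log₁₀(0.245)

|Γ| ≈ 0.245; return loss ≈ 12.2 dB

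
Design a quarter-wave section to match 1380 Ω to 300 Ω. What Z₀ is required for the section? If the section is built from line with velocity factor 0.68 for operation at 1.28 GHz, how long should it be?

Z_qwt = √(Z_0·R_L) = √(300 × 1380) = √414000
λ = 0.68·c/f = 0.159 m, so l = λ/4 = 0.0398 m

Z_qwt ≈ 643 Ω; length ≈ 3.98 cm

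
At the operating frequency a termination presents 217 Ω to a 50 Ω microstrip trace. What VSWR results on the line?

Γ = (217 − 50)/(217 + 50) = 0.625
VSWR = (1 + 0.625)/(1 − 0.625)

VSWR ≈ 4.34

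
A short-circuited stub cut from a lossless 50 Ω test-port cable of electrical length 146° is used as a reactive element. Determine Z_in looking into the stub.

tan(βl) = -0.675
For a short-circuited stub, Z_in = jZ_0·tan(βl)

Z_in ≈ −j33.7 Ω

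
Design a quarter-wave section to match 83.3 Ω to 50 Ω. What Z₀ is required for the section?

Z_qwt ≈ 64.5 Ω

Z_qwt = √(Z_0·R_L) = √(50 × 83.3) = √4165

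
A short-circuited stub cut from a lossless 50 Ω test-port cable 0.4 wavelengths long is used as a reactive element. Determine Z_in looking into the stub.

Z_in ≈ −j36.3 Ω

βl = 2π × 0.4 = 144°
tan(βl) = -0.727
For a short-circuited stub, Z_in = jZ_0·tan(βl)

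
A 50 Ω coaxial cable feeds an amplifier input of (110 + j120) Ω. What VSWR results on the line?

Γ = (Z_L − Z_0)/(Z_L + Z_0) = (60 + j120)/(160 + j120)
|Γ| = 134/200 = 0.671
VSWR = (1 + |Γ|)/(1 − |Γ|) = 1.67/0.329

VSWR ≈ 5.08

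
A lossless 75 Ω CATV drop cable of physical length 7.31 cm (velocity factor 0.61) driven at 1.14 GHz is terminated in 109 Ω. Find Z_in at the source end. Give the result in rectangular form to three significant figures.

λ = v/f = 0.61·c / 1.14 GHz = 0.161 m
βl = 2π·l/λ = 2π × 0.455 = 164°
tan(βl) = tan(164°) = -0.288
Z_in = Z_0·(Z_L + jZ_0·tanβl)/(Z_0 + jZ_L·tanβl)
     = 75·(109 − j21.6)/(75 − j31.4)

Z_in ≈ 100 + j20.4 Ω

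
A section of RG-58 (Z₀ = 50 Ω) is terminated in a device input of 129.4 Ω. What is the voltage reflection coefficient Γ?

Γ = 0.443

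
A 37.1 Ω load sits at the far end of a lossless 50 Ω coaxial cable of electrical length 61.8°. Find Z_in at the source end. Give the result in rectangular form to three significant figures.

tan(βl) = tan(61.8°) = 1.86
Z_in = Z_0·(Z_L + jZ_0·tanβl)/(Z_0 + jZ_L·tanβl)
     = 50·(37.1 + j93.2)/(50 + j69.2)

Z_in ≈ 57 + j14.4 Ω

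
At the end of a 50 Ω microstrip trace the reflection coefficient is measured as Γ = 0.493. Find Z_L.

Z_L = Z_0·(1 + Γ)/(1 − Γ) = 50·(1.49)/(0.507)

Z_L ≈ 147 Ω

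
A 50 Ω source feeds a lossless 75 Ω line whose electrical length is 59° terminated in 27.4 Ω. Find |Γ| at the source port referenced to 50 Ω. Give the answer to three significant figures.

|Γ| ≈ 0.56

tan(βl) = 1.66
Z_in = Z_0·(Z_L + jZ_0·tanβl)/(Z_0 + jZ_L·tanβl) = 75.4 + j79 Ω
Γ_s = (Z_in − Z_s)/(Z_in + Z_s) = (25.4 + j79)/(125 + j79), |Γ_s| = 0.56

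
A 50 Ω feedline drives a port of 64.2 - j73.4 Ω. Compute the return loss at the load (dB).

RL ≈ 5.18 dB

Γ = (14.2 − j73.4)/(114.2 − j73.4), |Γ| = 0.551
RL = −20·log₁₀|Γ| = −20·log₁₀(0.551)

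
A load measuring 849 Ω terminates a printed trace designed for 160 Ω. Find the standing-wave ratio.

For a purely resistive load, VSWR = R_L/Z_0 or Z_0/R_L (whichever > 1) = 849/160

VSWR ≈ 5.31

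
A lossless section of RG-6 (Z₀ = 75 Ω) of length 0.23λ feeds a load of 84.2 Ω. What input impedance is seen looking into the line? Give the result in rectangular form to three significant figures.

Z_in ≈ 67 − j1.93 Ω

βl = 2π × 0.23 = 82.8°
tan(βl) = tan(82.8°) = 7.92
Z_in = Z_0·(Z_L + jZ_0·tanβl)/(Z_0 + jZ_L·tanβl)
     = 75·(84.2 + j594)/(75 + j667)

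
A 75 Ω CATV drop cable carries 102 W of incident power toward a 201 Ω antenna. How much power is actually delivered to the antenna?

P_delivered ≈ 80.7 W

Γ = (201 − 75)/(201 + 75) = 0.457
|Γ|² = 0.208
P_refl = |Γ|²·P_inc = 21.3 W, P_del = (1 − |Γ|²)·P_inc = 80.7 W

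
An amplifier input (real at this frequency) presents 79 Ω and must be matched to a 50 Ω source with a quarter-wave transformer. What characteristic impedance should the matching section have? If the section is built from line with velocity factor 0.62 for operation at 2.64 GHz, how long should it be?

Z_qwt = √(Z_0·R_L) = √(50 × 79) = √3950
λ = 0.62·c/f = 0.0705 m, so l = λ/4 = 0.0176 m

Z_qwt ≈ 62.8 Ω; length ≈ 1.76 cm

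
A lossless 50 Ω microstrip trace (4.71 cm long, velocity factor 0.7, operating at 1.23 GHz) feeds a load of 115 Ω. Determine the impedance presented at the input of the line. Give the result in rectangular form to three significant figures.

λ = v/f = 0.7·c / 1.23 GHz = 0.171 m
βl = 2π·l/λ = 2π × 0.276 = 99.3°
tan(βl) = tan(99.3°) = -6.1
Z_in = Z_0·(Z_L + jZ_0·tanβl)/(Z_0 + jZ_L·tanβl)
     = 50·(115 − j305)/(50 − j701)

Z_in ≈ 22.2 + j6.62 Ω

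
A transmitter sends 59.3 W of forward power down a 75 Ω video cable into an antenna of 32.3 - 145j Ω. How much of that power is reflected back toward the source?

|Γ| = |(-42.7 − j145)/(107.3 − j145)| = 0.838
|Γ|² = 0.702
P_refl = |Γ|²·P_inc = 41.6 W, P_del = (1 − |Γ|²)·P_inc = 17.7 W

P_reflected ≈ 41.6 W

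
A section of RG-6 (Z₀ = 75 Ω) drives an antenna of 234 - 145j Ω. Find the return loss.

RL ≈ 4.01 dB

Γ = (159 − j145)/(309 − j145), |Γ| = 0.63
RL = −20·log₁₀|Γ| = −20·log₁₀(0.63)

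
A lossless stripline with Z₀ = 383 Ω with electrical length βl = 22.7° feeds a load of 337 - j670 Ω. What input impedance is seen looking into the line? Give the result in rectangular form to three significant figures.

Z_in ≈ 126 − j321 Ω

tan(βl) = tan(22.7°) = 0.418
Z_in = Z_0·(Z_L + jZ_0·tanβl)/(Z_0 + jZ_L·tanβl)
     = 383·(337 − j510)/(663 + j141)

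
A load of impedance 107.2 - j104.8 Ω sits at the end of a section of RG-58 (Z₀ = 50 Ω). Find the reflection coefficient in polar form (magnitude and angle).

Γ ≈ 0.632 ∠ -27.7°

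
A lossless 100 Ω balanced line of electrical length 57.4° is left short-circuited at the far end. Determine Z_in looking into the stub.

tan(βl) = 1.56
For a short-circuited stub, Z_in = jZ_0·tan(βl)

Z_in ≈ +j156 Ω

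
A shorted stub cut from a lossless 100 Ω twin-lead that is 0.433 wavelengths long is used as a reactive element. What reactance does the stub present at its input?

X_in ≈ -44.8 Ω (capacitive)

βl = 2π × 0.433 = 156°
tan(βl) = -0.448
For a shorted stub, Z_in = jZ_0·tan(βl)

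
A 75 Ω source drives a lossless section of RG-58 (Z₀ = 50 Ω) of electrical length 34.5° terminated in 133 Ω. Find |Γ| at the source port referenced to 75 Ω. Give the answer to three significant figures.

|Γ| ≈ 0.438

tan(βl) = 0.687
Z_in = Z_0·(Z_L + jZ_0·tanβl)/(Z_0 + jZ_L·tanβl) = 45.1 − j48.1 Ω
Γ_s = (Z_in − Z_s)/(Z_in + Z_s) = (-29.9 − j48.1)/(120 − j48.1), |Γ_s| = 0.438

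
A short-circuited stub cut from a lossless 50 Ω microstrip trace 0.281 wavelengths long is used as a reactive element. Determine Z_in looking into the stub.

Z_in ≈ −j253 Ω

βl = 2π × 0.281 = 101°
tan(βl) = -5.07
For a short-circuited stub, Z_in = jZ_0·tan(βl)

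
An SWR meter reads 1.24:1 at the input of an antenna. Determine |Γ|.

|Γ| ≈ 0.107

|Γ| = (S − 1)/(S + 1) = (1.24 − 1)/(1.24 + 1) = 0.24/2.24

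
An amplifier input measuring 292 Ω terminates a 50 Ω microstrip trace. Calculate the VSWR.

Γ = (292 − 50)/(292 + 50) = 0.708
VSWR = (1 + 0.708)/(1 − 0.708)

VSWR ≈ 5.84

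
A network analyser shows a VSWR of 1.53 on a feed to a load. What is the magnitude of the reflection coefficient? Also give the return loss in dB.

|Γ| ≈ 0.209; return loss ≈ 13.6 dB

|Γ| = (S − 1)/(S + 1) = (1.53 − 1)/(1.53 + 1) = 0.53/2.53
RL = −20·log₁₀|Γ| = −20·log₁₀(0.209)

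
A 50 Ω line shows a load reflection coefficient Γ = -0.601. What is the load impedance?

Z_L ≈ 12.5 Ω

Z_L = Z_0·(1 + Γ)/(1 − Γ) = 50·(0.399)/(1.6)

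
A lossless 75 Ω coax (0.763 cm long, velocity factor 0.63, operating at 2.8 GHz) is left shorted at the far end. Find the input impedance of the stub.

λ = v/f = 0.63·c / 2.8 GHz = 0.0675 m
βl = 2π·l/λ = 2π × 0.113 = 40.7°
tan(βl) = 0.86
For a shorted stub, Z_in = jZ_0·tan(βl)

Z_in ≈ +j64.5 Ω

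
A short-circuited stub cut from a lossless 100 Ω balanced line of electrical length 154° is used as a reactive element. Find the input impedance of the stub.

Z_in ≈ −j48.8 Ω

tan(βl) = -0.488
For a short-circuited stub, Z_in = jZ_0·tan(βl)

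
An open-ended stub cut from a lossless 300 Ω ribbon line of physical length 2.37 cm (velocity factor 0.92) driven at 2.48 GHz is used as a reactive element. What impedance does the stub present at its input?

Z_in ≈ −j71.1 Ω

λ = v/f = 0.92·c / 2.48 GHz = 0.111 m
βl = 2π·l/λ = 2π × 0.213 = 76.7°
tan(βl) = 4.22
For an open-ended stub, Z_in = −jZ_0·cot(βl) = −jZ_0/tan(βl)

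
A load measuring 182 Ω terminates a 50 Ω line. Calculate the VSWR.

VSWR ≈ 3.64

Γ = (182 − 50)/(182 + 50) = 0.569
VSWR = (1 + 0.569)/(1 − 0.569)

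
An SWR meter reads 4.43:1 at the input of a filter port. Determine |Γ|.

|Γ| = (S − 1)/(S + 1) = (4.43 − 1)/(4.43 + 1) = 3.43/5.43

|Γ| ≈ 0.632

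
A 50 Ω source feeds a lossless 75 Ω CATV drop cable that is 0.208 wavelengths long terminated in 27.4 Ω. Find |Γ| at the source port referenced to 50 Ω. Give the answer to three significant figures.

βl = 2π × 0.208 = 74.9°
tan(βl) = 3.7
Z_in = Z_0·(Z_L + jZ_0·tanβl)/(Z_0 + jZ_L·tanβl) = 142 + j85 Ω
Γ_s = (Z_in − Z_s)/(Z_in + Z_s) = (92.4 + j85)/(192 + j85), |Γ_s| = 0.597

|Γ| ≈ 0.597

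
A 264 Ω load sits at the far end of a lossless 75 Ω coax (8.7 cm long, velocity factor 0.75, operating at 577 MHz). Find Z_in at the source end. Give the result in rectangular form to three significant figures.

λ = v/f = 0.75·c / 577 MHz = 0.39 m
βl = 2π·l/λ = 2π × 0.223 = 80.3°
tan(βl) = tan(80.3°) = 5.86
Z_in = Z_0·(Z_L + jZ_0·tanβl)/(Z_0 + jZ_L·tanβl)
     = 75·(264 + j440)/(75 + j1550)

Z_in ≈ 21.9 − j11.7 Ω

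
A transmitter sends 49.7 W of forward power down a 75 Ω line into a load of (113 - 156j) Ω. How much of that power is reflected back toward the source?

P_reflected ≈ 21.5 W

|Γ| = |(38 − j156)/(188 − j156)| = 0.657
|Γ|² = 0.432
P_refl = |Γ|²·P_inc = 21.5 W, P_del = (1 − |Γ|²)·P_inc = 28.2 W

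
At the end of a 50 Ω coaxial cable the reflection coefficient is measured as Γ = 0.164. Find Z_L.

Z_L ≈ 69.6 Ω

Z_L = Z_0·(1 + Γ)/(1 − Γ) = 50·(1.16)/(0.836)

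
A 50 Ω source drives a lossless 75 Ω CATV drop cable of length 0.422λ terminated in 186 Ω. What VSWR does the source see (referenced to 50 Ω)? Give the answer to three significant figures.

βl = 2π × 0.422 = 152°
tan(βl) = -0.534
Z_in = Z_0·(Z_L + jZ_0·tanβl)/(Z_0 + jZ_L·tanβl) = 86.9 + j74.9 Ω
Γ_s = (Z_in − Z_s)/(Z_in + Z_s) = (36.9 + j74.9)/(137 + j74.9), |Γ_s| = 0.535
VSWR = (1 + |Γ_s|)/(1 − |Γ_s|)

VSWR ≈ 3.3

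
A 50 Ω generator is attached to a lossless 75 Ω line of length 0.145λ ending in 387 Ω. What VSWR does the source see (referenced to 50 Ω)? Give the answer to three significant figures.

βl = 2π × 0.145 = 52.2°
tan(βl) = 1.29
Z_in = Z_0·(Z_L + jZ_0·tanβl)/(Z_0 + jZ_L·tanβl) = 22.8 − j54.8 Ω
Γ_s = (Z_in − Z_s)/(Z_in + Z_s) = (-27.2 − j54.8)/(72.8 − j54.8), |Γ_s| = 0.672
VSWR = (1 + |Γ_s|)/(1 − |Γ_s|)

VSWR ≈ 5.09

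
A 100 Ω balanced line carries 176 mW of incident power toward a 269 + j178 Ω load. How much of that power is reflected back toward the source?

|Γ| = |(169 + j178)/(369 + j178)| = 0.599
|Γ|² = 0.359
P_refl = |Γ|²·P_inc = 63.2 mW, P_del = (1 − |Γ|²)·P_inc = 113 mW

P_reflected ≈ 63.2 mW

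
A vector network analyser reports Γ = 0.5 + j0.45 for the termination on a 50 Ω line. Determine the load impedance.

Z_L = Z_0·(1 + Γ)/(1 − Γ) = 50·(1.5 + j0.45)/(0.5 − j0.45)

Z_L ≈ 60.5 + j99.4 Ω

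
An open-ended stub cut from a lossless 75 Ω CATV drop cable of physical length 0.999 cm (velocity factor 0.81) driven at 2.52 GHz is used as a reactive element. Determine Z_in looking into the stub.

Z_in ≈ −j98.5 Ω

λ = v/f = 0.81·c / 2.52 GHz = 0.0964 m
βl = 2π·l/λ = 2π × 0.104 = 37.3°
tan(βl) = 0.762
For an open-ended stub, Z_in = −jZ_0·cot(βl) = −jZ_0/tan(βl)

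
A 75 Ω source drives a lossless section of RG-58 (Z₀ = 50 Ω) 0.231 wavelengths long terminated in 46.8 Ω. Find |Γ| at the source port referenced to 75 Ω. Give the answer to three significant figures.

|Γ| ≈ 0.169

βl = 2π × 0.231 = 83.2°
tan(βl) = 8.34
Z_in = Z_0·(Z_L + jZ_0·tanβl)/(Z_0 + jZ_L·tanβl) = 53.3 + j0.835 Ω
Γ_s = (Z_in − Z_s)/(Z_in + Z_s) = (-21.7 + j0.835)/(128 + j0.835), |Γ_s| = 0.169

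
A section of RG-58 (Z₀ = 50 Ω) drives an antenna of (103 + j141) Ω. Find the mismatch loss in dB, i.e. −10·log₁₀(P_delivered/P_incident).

mismatch loss ≈ 3.23 dB

Γ = (53 + j141)/(153 + j141), |Γ| = 0.724
|Γ|² = 0.524, so P_del/P_inc = 1 − |Γ|² = 0.476
ML = −10·log₁₀(1 − |Γ|²)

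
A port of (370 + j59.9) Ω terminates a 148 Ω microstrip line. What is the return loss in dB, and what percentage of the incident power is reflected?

RL ≈ 7.11 dB; 19.4% of incident power reflected

Γ = (222 + j59.9)/(518 + j59.9), |Γ| = 0.441
RL = −20·log₁₀(0.441) = 7.11 dB
P_refl/P_inc = |Γ|² = 0.194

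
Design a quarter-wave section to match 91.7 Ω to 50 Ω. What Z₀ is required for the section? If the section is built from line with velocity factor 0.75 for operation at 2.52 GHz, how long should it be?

Z_qwt ≈ 67.7 Ω; length ≈ 2.23 cm

Z_qwt = √(Z_0·R_L) = √(50 × 91.7) = √4585
λ = 0.75·c/f = 0.0893 m, so l = λ/4 = 0.0223 m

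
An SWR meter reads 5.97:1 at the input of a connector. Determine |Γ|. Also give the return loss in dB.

|Γ| = (S − 1)/(S + 1) = (5.97 − 1)/(5.97 + 1) = 4.97/6.97
RL = −20·log₁₀|Γ| = −20·log₁₀(0.713)

|Γ| ≈ 0.713; return loss ≈ 2.94 dB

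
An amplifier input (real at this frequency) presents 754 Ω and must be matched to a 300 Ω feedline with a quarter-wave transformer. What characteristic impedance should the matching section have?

Z_qwt ≈ 476 Ω

Z_qwt = √(Z_0·R_L) = √(300 × 754) = √226200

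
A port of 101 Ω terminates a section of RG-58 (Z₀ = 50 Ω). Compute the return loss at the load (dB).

RL ≈ 9.43 dB

Γ = (101 − 50)/(101 + 50) = 0.338
RL = −20·log₁₀|Γ| = −20·log₁₀(0.338)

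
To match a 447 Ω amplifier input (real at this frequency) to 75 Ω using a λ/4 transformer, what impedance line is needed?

Z_qwt ≈ 183 Ω

Z_qwt = √(Z_0·R_L) = √(75 × 447) = √33520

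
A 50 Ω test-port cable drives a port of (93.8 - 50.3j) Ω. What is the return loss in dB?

RL ≈ 7.17 dB

Γ = (43.8 − j50.3)/(143.8 − j50.3), |Γ| = 0.438
RL = −20·log₁₀|Γ| = −20·log₁₀(0.438)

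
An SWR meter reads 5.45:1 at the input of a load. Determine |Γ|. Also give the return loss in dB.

|Γ| ≈ 0.69; return loss ≈ 3.22 dB

|Γ| = (S − 1)/(S + 1) = (5.45 − 1)/(5.45 + 1) = 4.45/6.45
RL = −20·log₁₀|Γ| = −20·log₁₀(0.69)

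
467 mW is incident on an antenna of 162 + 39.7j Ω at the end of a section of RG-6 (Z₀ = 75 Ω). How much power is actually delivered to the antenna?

|Γ| = |(87 + j39.7)/(237 + j39.7)| = 0.398
|Γ|² = 0.158
P_refl = |Γ|²·P_inc = 74 mW, P_del = (1 − |Γ|²)·P_inc = 393 mW

P_delivered ≈ 393 mW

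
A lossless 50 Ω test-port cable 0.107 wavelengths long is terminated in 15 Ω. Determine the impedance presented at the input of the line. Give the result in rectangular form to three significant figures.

βl = 2π × 0.107 = 38.5°
tan(βl) = tan(38.5°) = 0.796
Z_in = Z_0·(Z_L + jZ_0·tanβl)/(Z_0 + jZ_L·tanβl)
     = 50·(15 + j39.8)/(50 + j11.9)

Z_in ≈ 23.2 + j34.3 Ω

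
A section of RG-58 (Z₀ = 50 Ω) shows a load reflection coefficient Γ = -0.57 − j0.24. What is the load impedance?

Z_L = Z_0·(1 + Γ)/(1 − Γ) = 50·(0.43 − j0.24)/(1.57 + j0.24)

Z_L ≈ 12.2 − j9.51 Ω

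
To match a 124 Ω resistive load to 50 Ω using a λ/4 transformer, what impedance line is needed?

Z_qwt = √(Z_0·R_L) = √(50 × 124) = √6200

Z_qwt ≈ 78.7 Ω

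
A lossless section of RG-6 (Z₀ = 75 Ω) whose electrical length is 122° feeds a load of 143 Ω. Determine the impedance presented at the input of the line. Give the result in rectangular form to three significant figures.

tan(βl) = tan(122°) = -1.6
Z_in = Z_0·(Z_L + jZ_0·tanβl)/(Z_0 + jZ_L·tanβl)
     = 75·(143 − j120)/(75 − j229)

Z_in ≈ 49.4 + j30.7 Ω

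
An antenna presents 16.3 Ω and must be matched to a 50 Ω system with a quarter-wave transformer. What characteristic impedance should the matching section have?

Z_qwt = √(Z_0·R_L) = √(50 × 16.3) = √815

Z_qwt ≈ 28.5 Ω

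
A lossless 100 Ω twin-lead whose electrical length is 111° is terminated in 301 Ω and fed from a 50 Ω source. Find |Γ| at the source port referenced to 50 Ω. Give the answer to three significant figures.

|Γ| ≈ 0.382

tan(βl) = -2.61
Z_in = Z_0·(Z_L + jZ_0·tanβl)/(Z_0 + jZ_L·tanβl) = 37.5 + j33.6 Ω
Γ_s = (Z_in − Z_s)/(Z_in + Z_s) = (-12.5 + j33.6)/(87.5 + j33.6), |Γ_s| = 0.382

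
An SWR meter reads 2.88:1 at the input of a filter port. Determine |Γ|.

|Γ| ≈ 0.485

|Γ| = (S − 1)/(S + 1) = (2.88 − 1)/(2.88 + 1) = 1.88/3.88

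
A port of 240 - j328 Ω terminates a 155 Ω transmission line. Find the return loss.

RL ≈ 3.61 dB

Γ = (85 − j328)/(395 − j328), |Γ| = 0.66
RL = −20·log₁₀|Γ| = −20·log₁₀(0.66)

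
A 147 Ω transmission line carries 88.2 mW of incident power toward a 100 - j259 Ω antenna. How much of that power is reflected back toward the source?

P_reflected ≈ 47.7 mW

|Γ| = |(-47 − j259)/(247 − j259)| = 0.735
|Γ|² = 0.541
P_refl = |Γ|²·P_inc = 47.7 mW, P_del = (1 − |Γ|²)·P_inc = 40.5 mW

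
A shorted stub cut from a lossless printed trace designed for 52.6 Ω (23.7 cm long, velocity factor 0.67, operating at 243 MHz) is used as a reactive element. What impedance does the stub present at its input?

λ = v/f = 0.67·c / 243 MHz = 0.827 m
βl = 2π·l/λ = 2π × 0.287 = 103°
tan(βl) = -4.28
For a shorted stub, Z_in = jZ_0·tan(βl)

Z_in ≈ −j225 Ω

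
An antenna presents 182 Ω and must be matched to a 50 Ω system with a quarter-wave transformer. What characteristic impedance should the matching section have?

Z_qwt ≈ 95.4 Ω

Z_qwt = √(Z_0·R_L) = √(50 × 182) = √9100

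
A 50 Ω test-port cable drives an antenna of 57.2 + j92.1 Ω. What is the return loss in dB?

RL ≈ 3.69 dB

Γ = (7.2 + j92.1)/(107.2 + j92.1), |Γ| = 0.654
RL = −20·log₁₀|Γ| = −20·log₁₀(0.654)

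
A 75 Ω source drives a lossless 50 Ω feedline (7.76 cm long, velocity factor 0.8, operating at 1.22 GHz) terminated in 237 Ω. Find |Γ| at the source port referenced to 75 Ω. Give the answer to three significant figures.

|Γ| ≈ 0.649

λ = v/f = 0.8·c / 1.22 GHz = 0.197 m
βl = 2π·l/λ = 2π × 0.394 = 142°
tan(βl) = -0.781
Z_in = Z_0·(Z_L + jZ_0·tanβl)/(Z_0 + jZ_L·tanβl) = 25.9 + j57 Ω
Γ_s = (Z_in − Z_s)/(Z_in + Z_s) = (-49.1 + j57)/(101 + j57), |Γ_s| = 0.649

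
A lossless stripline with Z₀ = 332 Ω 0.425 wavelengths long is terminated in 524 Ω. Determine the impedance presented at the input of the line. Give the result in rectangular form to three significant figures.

Z_in ≈ 401 + j153 Ω

βl = 2π × 0.425 = 153°
tan(βl) = tan(153°) = -0.51
Z_in = Z_0·(Z_L + jZ_0·tanβl)/(Z_0 + jZ_L·tanβl)
     = 332·(524 − j169)/(332 − j267)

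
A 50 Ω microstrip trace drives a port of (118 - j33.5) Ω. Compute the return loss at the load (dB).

RL ≈ 7.08 dB

Γ = (68 − j33.5)/(168 − j33.5), |Γ| = 0.443
RL = −20·log₁₀|Γ| = −20·log₁₀(0.443)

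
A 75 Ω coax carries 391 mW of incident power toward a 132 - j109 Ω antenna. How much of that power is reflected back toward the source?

P_reflected ≈ 108 mW

|Γ| = |(57 − j109)/(207 − j109)| = 0.526
|Γ|² = 0.276
P_refl = |Γ|²·P_inc = 108 mW, P_del = (1 − |Γ|²)·P_inc = 283 mW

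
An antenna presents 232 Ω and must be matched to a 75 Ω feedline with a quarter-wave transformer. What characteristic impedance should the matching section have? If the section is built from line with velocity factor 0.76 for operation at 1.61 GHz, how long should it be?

Z_qwt ≈ 132 Ω; length ≈ 3.54 cm

Z_qwt = √(Z_0·R_L) = √(75 × 232) = √17400
λ = 0.76·c/f = 0.142 m, so l = λ/4 = 0.0354 m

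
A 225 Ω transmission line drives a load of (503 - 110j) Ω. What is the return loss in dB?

RL ≈ 7.83 dB

Γ = (278 − j110)/(728 − j110), |Γ| = 0.406
RL = −20·log₁₀|Γ| = −20·log₁₀(0.406)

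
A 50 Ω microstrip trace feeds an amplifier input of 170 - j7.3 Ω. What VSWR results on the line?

VSWR ≈ 3.41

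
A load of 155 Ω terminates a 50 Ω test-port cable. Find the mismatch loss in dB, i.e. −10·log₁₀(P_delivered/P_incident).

Γ = (155 − 50)/(155 + 50) = 0.512
|Γ|² = 0.262, so P_del/P_inc = 1 − |Γ|² = 0.738
ML = −10·log₁₀(1 − |Γ|²)

mismatch loss ≈ 1.32 dB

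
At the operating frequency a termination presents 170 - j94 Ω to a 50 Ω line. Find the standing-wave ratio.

VSWR ≈ 4.51

Γ = (Z_L − Z_0)/(Z_L + Z_0) = (120 − j94)/(220 − j94)
|Γ| = 152/239 = 0.637
VSWR = (1 + |Γ|)/(1 − |Γ|) = 1.64/0.363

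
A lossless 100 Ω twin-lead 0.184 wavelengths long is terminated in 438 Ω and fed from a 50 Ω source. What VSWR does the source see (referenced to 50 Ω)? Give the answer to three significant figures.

βl = 2π × 0.184 = 66.2°
tan(βl) = 2.27
Z_in = Z_0·(Z_L + jZ_0·tanβl)/(Z_0 + jZ_L·tanβl) = 27 − j41.3 Ω
Γ_s = (Z_in − Z_s)/(Z_in + Z_s) = (-23 − j41.3)/(77 − j41.3), |Γ_s| = 0.541
VSWR = (1 + |Γ_s|)/(1 − |Γ_s|)

VSWR ≈ 3.36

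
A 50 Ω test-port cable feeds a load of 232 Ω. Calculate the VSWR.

For a purely resistive load, VSWR = R_L/Z_0 or Z_0/R_L (whichever > 1) = 232/50

VSWR ≈ 4.64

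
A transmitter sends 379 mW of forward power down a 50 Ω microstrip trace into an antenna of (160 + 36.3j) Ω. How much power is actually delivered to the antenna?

P_delivered ≈ 267 mW

|Γ| = |(110 + j36.3)/(210 + j36.3)| = 0.544
|Γ|² = 0.295
P_refl = |Γ|²·P_inc = 112 mW, P_del = (1 − |Γ|²)·P_inc = 267 mW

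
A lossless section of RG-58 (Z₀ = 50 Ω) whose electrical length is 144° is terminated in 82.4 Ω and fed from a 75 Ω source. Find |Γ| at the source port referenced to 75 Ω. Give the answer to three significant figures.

|Γ| ≈ 0.268

tan(βl) = -0.727
Z_in = Z_0·(Z_L + jZ_0·tanβl)/(Z_0 + jZ_L·tanβl) = 51.7 + j25.6 Ω
Γ_s = (Z_in − Z_s)/(Z_in + Z_s) = (-23.3 + j25.6)/(127 + j25.6), |Γ_s| = 0.268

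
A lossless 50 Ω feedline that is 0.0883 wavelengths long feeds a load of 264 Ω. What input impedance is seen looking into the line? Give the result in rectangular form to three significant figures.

βl = 2π × 0.0883 = 31.8°
tan(βl) = tan(31.8°) = 0.62
Z_in = Z_0·(Z_L + jZ_0·tanβl)/(Z_0 + jZ_L·tanβl)
     = 50·(264 + j31)/(50 + j164)

Z_in ≈ 31.2 − j71.1 Ω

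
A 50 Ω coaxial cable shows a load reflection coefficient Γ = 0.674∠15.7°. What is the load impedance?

Z_L = Z_0·(1 + Γ)/(1 − Γ) = 50·(1.65 + j0.182)/(0.351 − j0.182)

Z_L ≈ 174 + j116 Ω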